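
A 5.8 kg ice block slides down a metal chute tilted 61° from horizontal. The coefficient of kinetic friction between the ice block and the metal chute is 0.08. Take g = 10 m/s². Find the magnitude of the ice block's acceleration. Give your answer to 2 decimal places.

8.36 m/s²

Resolving the weight along the incline: the component pulling the ice block down the slope is mg sin 61° = 5.8 × 10 × 0.8746 = 50.727 N, and the normal force is N = mg cos 61° = 5.8 × 10 × 0.4848 = 28.118 N.
Kinetic friction acts up the slope with magnitude f = μN = 0.08 × 28.118 = 2.249 N.
Net force along the incline is 50.727 − 2.249 = 48.478 N, so a = 48.478 / 5.8 = 8.3583 m/s².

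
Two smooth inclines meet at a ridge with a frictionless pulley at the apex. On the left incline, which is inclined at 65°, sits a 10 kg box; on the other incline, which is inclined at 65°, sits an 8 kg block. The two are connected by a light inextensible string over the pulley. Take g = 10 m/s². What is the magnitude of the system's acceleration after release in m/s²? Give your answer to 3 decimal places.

1.007 m/s²

Resolve each weight along its own incline: the 10 kg mass has component 10 × 10 × sin 65° = 90.631 N down its slope, and the 8 kg mass has 8 × 10 × sin 65° = 72.505 N down its slope.
The 10 kg side's 90.631 N exceeds the other side's 72.505 N, so that mass slides down and the 8 kg mass slides up. Taking that direction as positive, Newton's second law for the whole system gives 90.631 − 72.505 = (10 + 8) a, so a = 18.126 / 18 = 1.0070 m/s².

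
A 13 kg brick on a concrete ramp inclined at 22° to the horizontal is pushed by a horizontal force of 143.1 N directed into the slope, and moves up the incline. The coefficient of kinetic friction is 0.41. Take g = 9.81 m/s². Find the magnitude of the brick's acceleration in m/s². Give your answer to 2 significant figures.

1.1 m/s²

The horizontal push has components F cos 22° = 143.1 × 0.9272 = 132.682 N up the incline and F sin 22° = 143.1 × 0.3746 = 53.605 N pressing into the surface.
The normal force is therefore N = mg cos 22° + F sin 22° = 118.246 + 53.605 = 171.851 N, and kinetic friction down the slope is μN = 0.41 × 171.851 = 70.459 N.
Along the incline: F cos 22° − mg sin 22° − μN = ma, so 132.682 − 47.773 − 70.459 = 13 a, giving a = 1.1115 m/s².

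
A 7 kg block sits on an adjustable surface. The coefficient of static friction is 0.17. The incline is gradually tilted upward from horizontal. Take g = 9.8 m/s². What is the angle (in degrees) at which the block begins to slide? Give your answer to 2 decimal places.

9.65°

At the threshold of sliding, static friction is at its maximum μ_s N and exactly balances the weight component along the incline: mg sin θ = μ_s mg cos θ.
Hence tan θ = μ_s = 0.17, so θ = arctan(0.17) = 9.6480°.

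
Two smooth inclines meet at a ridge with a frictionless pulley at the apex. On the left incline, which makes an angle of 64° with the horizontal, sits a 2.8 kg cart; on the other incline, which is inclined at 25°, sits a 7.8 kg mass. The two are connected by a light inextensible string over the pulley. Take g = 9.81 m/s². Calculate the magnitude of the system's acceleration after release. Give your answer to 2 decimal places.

Resolve each weight along its own incline: the 2.8 kg mass has component 2.8 × 9.81 × sin 64° = 24.688 N down its slope, and the 7.8 kg mass has 7.8 × 9.81 × sin 25° = 32.338 N down its slope.
The 7.8 kg side's 32.338 N exceeds the other side's 24.688 N, so that mass slides down and the 2.8 kg mass slides up. Taking that direction as positive, Newton's second law for the whole system gives 32.338 − 24.688 = (2.8 + 7.8) a, so a = 7.650 / 10.6 = 0.7217 m/s².

0.72 m/s²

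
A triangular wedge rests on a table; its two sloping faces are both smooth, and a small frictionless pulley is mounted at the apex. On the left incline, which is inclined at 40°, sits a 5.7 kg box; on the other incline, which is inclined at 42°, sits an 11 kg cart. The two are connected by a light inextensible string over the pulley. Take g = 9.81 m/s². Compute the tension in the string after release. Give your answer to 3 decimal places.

48.320 N

Resolve each weight along its own incline: the 5.7 kg mass has component 5.7 × 9.81 × sin 40° = 35.943 N down its slope, and the 11 kg mass has 11 × 9.81 × sin 42° = 72.206 N down its slope.
The 11 kg side's 72.206 N exceeds the other side's 35.943 N, so that mass slides down and the 5.7 kg mass slides up. Taking that direction as positive, Newton's second law for the whole system gives 72.206 − 35.943 = (5.7 + 11) a, so a = 36.263 / 16.7 = 2.1714 m/s².
For the 5.7 kg mass (up-slope positive): T − 35.943 = 5.7 × 2.1714, so T = 48.320 N.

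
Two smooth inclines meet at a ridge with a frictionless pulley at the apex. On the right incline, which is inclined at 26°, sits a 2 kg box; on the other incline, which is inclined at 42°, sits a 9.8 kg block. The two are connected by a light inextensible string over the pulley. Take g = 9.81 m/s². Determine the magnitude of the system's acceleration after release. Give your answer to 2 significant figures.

Resolve each weight along its own incline: the 2 kg mass has component 2 × 9.81 × sin 26° = 8.601 N down its slope, and the 9.8 kg mass has 9.8 × 9.81 × sin 42° = 64.329 N down its slope.
The 9.8 kg side's 64.329 N exceeds the other side's 8.601 N, so that mass slides down and the 2 kg mass slides up. Taking that direction as positive, Newton's second law for the whole system gives 64.329 − 8.601 = (2 + 9.8) a, so a = 55.728 / 11.8 = 4.7227 m/s².

4.7 m/s²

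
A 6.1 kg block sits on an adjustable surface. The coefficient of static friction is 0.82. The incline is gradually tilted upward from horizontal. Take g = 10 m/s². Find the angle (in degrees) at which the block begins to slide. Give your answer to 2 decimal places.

At the threshold of sliding, static friction is at its maximum μ_s N and exactly balances the weight component along the incline: mg sin θ = μ_s mg cos θ.
Hence tan θ = μ_s = 0.82, so θ = arctan(0.82) = 39.3518°.

39.35°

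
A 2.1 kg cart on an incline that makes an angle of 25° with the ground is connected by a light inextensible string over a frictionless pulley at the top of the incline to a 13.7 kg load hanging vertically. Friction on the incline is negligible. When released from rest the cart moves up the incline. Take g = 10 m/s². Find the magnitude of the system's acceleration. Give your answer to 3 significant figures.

For the cart on the incline: the weight component along the slope is m₁g sin 25° = 2.1 × 10 × 0.4226 = 8.875 N and the normal force is N = m₁g cos 25° = 19.032 N.
Newton's second law for the cart (up-slope positive): T − 8.875 = 2.1 a. For the hanging load (downward positive): 13.7 × 10 − T = 13.7 a.
Adding the two equations eliminates T: 128.125 = 15.8 a, so a = 8.1092 m/s².

8.11 m/s²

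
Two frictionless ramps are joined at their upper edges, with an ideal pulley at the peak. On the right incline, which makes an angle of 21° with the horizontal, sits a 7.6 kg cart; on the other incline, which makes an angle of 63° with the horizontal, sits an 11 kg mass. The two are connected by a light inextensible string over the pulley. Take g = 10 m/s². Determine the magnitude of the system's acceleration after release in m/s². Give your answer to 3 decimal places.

3.805 m/s²

Resolve each weight along its own incline: the 7.6 kg mass has component 7.6 × 10 × sin 21° = 27.236 N down its slope, and the 11 kg mass has 11 × 10 × sin 63° = 98.011 N down its slope.
The 11 kg side's 98.011 N exceeds the other side's 27.236 N, so that mass slides down and the 7.6 kg mass slides up. Taking that direction as positive, Newton's second law for the whole system gives 98.011 − 27.236 = (7.6 + 11) a, so a = 70.775 / 18.6 = 3.8051 m/s².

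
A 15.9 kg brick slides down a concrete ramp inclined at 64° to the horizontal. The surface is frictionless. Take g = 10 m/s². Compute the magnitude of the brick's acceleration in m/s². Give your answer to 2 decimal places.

8.99 m/s²

Resolving the weight along the incline: the component pulling the brick down the slope is mg sin 64° = 15.9 × 10 × 0.8988 = 142.909 N, and the normal force is N = mg cos 64° = 15.9 × 10 × 0.4384 = 69.706 N.
With no friction the net force along the incline is 142.909 N, so a = g sin 64° = 142.909 / 15.9 = 8.9880 m/s².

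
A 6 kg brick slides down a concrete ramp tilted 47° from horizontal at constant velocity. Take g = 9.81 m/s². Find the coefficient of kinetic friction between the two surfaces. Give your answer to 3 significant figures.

1.07

At constant velocity the net force along the incline is zero: mg sin 47° = μ mg cos 47°.
So μ = tan 47° = 0.7314 / 0.6820 = 1.0724.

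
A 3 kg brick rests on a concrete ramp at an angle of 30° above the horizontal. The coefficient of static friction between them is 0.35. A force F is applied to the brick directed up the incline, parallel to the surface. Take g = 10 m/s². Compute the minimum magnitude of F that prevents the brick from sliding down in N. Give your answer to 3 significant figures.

The normal force is N = mg cos 30° = 25.981 N. With F at its minimum the brick is on the verge of sliding down, so static friction is at its maximum μ_s N = 0.35 × 25.981 = 9.093 N and acts up the slope.
Equilibrium along the incline: F + μ_s N = mg sin 30°, so F = 15.000 − 9.093 = 5.907 N.

5.91 N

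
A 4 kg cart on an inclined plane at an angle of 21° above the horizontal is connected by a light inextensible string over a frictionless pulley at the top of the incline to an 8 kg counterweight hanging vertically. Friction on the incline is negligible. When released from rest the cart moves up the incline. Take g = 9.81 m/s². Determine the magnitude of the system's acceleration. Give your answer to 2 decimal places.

For the cart on the incline: the weight component along the slope is m₁g sin 21° = 4 × 9.81 × 0.3584 = 14.064 N and the normal force is N = m₁g cos 21° = 36.634 N.
Newton's second law for the cart (up-slope positive): T − 14.064 = 4 a. For the hanging counterweight (downward positive): 8 × 9.81 − T = 8 a.
Adding the two equations eliminates T: 64.416 = 12 a, so a = 5.3680 m/s².

5.37 m/s²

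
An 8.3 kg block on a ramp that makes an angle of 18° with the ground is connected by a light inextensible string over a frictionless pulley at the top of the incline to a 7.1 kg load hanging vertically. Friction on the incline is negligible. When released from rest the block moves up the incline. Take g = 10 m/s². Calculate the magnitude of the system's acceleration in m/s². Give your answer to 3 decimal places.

2.945 m/s²

For the block on the incline: the weight component along the slope is m₁g sin 18° = 8.3 × 10 × 0.3090 = 25.647 N and the normal force is N = m₁g cos 18° = 78.938 N.
Newton's second law for the block (up-slope positive): T − 25.647 = 8.3 a. For the hanging load (downward positive): 7.1 × 10 − T = 7.1 a.
Adding the two equations eliminates T: 45.353 = 15.4 a, so a = 2.9450 m/s².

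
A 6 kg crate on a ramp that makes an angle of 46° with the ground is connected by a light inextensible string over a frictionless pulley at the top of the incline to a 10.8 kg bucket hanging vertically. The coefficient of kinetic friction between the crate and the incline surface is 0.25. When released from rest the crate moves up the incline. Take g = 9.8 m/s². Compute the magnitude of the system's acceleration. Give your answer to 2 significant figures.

3.2 m/s²

For the crate on the incline: the weight component along the slope is m₁g sin 46° = 6 × 9.8 × 0.7193 = 42.295 N and the normal force is N = m₁g cos 46° = 40.846 N.
Kinetic friction opposes the crate's motion up the incline: f = μN = 0.25 × 40.846 = 10.211 N acting down the slope.
Newton's second law for the crate (up-slope positive): T − 42.295 − 10.211 = 6 a. For the hanging bucket (downward positive): 10.8 × 9.8 − T = 10.8 a.
Adding the two equations eliminates T: 53.334 = 16.8 a, so a = 3.1746 m/s².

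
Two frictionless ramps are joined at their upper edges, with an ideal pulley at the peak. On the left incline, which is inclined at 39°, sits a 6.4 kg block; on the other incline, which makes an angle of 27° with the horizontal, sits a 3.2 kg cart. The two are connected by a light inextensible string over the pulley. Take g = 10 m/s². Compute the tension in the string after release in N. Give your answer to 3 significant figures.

Resolve each weight along its own incline: the 6.4 kg mass has component 6.4 × 10 × sin 39° = 40.277 N down its slope, and the 3.2 kg mass has 3.2 × 10 × sin 27° = 14.528 N down its slope.
The 6.4 kg side's 40.277 N exceeds the other side's 14.528 N, so that mass slides down and the 3.2 kg mass slides up. Taking that direction as positive, Newton's second law for the whole system gives 40.277 − 14.528 = (6.4 + 3.2) a, so a = 25.749 / 9.6 = 2.6822 m/s².
For the 3.2 kg mass (up-slope positive): T − 14.528 = 3.2 × 2.6822, so T = 23.111 N.

23.1 N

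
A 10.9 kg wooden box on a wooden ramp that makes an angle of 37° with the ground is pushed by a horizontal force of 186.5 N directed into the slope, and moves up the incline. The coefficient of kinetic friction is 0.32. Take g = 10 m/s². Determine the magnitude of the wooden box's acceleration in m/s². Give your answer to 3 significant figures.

1.80 m/s²

The horizontal push has components F cos 37° = 186.5 × 0.7986 = 148.939 N up the incline and F sin 37° = 186.5 × 0.6018 = 112.236 N pressing into the surface.
The normal force is therefore N = mg cos 37° + F sin 37° = 87.047 + 112.236 = 199.283 N, and kinetic friction down the slope is μN = 0.32 × 199.283 = 63.771 N.
Along the incline: F cos 37° − mg sin 37° − μN = ma, so 148.939 − 65.596 − 63.771 = 10.9 a, giving a = 1.7956 m/s².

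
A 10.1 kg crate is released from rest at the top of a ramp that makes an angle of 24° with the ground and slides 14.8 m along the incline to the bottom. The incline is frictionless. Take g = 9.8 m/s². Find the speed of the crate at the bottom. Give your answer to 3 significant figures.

10.9 m/s

The weight component along the incline is mg sin 24° = 40.259 N and the normal force is N = mg cos 24° = 90.423 N.
With no friction, a = g sin 24° = 3.9860 m/s².
Starting from rest over a distance of 14.8 m, v² = 2aL = 2 × 3.9860 × 14.8 = 117.9856, so v = 10.8621 m/s.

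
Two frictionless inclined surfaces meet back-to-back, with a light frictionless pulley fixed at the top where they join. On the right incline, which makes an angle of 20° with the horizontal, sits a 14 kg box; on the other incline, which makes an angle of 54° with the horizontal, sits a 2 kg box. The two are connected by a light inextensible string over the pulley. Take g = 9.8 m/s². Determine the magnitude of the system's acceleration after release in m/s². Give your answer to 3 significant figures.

1.94 m/s²

Resolve each weight along its own incline: the 14 kg mass has component 14 × 9.8 × sin 20° = 46.925 N down its slope, and the 2 kg mass has 2 × 9.8 × sin 54° = 15.857 N down its slope.
The 14 kg side's 46.925 N exceeds the other side's 15.857 N, so that mass slides down and the 2 kg mass slides up. Taking that direction as positive, Newton's second law for the whole system gives 46.925 − 15.857 = (14 + 2) a, so a = 31.068 / 16 = 1.9418 m/s².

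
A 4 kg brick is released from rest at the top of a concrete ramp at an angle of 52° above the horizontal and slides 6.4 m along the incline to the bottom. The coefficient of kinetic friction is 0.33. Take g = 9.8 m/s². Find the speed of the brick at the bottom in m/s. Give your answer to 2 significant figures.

The weight component along the incline is mg sin 52° = 30.890 N and the normal force is N = mg cos 52° = 24.134 N.
Friction up the slope is f = μN = 0.33 × 24.134 = 7.964 N, so the net downslope force is 30.890 − 7.964 = 22.926 N and a = 22.926 / 4 = 5.7315 m/s².
Starting from rest over a distance of 6.4 m, v² = 2aL = 2 × 5.7315 × 6.4 = 73.3632, so v = 8.5652 m/s.

8.6 m/s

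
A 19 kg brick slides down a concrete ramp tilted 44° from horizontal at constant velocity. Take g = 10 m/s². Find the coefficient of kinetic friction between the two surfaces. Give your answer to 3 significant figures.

At constant velocity the net force along the incline is zero: mg sin 44° = μ mg cos 44°.
So μ = tan 44° = 0.6947 / 0.7193 = 0.9658.

0.966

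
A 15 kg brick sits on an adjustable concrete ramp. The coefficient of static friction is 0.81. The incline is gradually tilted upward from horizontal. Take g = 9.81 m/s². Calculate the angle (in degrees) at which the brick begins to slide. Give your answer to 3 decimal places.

39.007°

At the threshold of sliding, static friction is at its maximum μ_s N and exactly balances the weight component along the incline: mg sin θ = μ_s mg cos θ.
Hence tan θ = μ_s = 0.81, so θ = arctan(0.81) = 39.0075°.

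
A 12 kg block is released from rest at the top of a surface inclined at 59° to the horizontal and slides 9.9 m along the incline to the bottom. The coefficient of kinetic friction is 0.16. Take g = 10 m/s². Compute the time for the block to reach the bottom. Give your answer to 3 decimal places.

The weight component along the incline is mg sin 59° = 102.860 N and the normal force is N = mg cos 59° = 61.805 N.
Friction up the slope is f = μN = 0.16 × 61.805 = 9.889 N, so the net downslope force is 102.860 − 9.889 = 92.971 N and a = 92.971 / 12 = 7.7476 m/s².
Starting from rest, L = ½at², so t = √(2L/a) = √(2 × 9.9 / 7.7476) = 1.5986 s.

1.599 s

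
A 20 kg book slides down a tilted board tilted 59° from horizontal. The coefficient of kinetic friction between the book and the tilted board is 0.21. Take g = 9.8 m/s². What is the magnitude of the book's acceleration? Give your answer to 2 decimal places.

Resolving the weight along the incline: the component pulling the book down the slope is mg sin 59° = 20 × 9.8 × 0.8572 = 168.011 N, and the normal force is N = mg cos 59° = 20 × 9.8 × 0.5150 = 100.940 N.
Kinetic friction acts up the slope with magnitude f = μN = 0.21 × 100.940 = 21.197 N.
Net force along the incline is 168.011 − 21.197 = 146.814 N, so a = 146.814 / 20 = 7.3407 m/s².

7.34 m/s²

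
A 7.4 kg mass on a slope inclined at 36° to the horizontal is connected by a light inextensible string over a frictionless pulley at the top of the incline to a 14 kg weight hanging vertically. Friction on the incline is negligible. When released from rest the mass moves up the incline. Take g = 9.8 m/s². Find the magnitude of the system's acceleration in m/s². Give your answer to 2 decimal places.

For the mass on the incline: the weight component along the slope is m₁g sin 36° = 7.4 × 9.8 × 0.5878 = 42.627 N and the normal force is N = m₁g cos 36° = 58.670 N.
Newton's second law for the mass (up-slope positive): T − 42.627 = 7.4 a. For the hanging weight (downward positive): 14 × 9.8 − T = 14 a.
Adding the two equations eliminates T: 94.573 = 21.4 a, so a = 4.4193 m/s².

4.42 m/s²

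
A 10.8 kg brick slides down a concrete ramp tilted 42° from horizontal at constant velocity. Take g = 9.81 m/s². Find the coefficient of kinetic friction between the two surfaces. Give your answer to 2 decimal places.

At constant velocity the net force along the incline is zero: mg sin 42° = μ mg cos 42°.
So μ = tan 42° = 0.6691 / 0.7431 = 0.9004.

0.90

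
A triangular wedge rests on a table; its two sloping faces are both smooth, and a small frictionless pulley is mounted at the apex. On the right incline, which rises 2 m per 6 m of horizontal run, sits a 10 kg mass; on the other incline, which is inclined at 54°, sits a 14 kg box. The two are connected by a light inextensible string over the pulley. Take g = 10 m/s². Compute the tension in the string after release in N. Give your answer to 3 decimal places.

65.639 N

Resolve each weight along its own incline: the 10 kg mass has component 10 × 10 × sin 18.43° = 31.623 N down its slope, and the 14 kg mass has 14 × 10 × sin 54° = 113.262 N down its slope.
The 14 kg side's 113.262 N exceeds the other side's 31.623 N, so that mass slides down and the 10 kg mass slides up. Taking that direction as positive, Newton's second law for the whole system gives 113.262 − 31.623 = (10 + 14) a, so a = 81.639 / 24 = 3.4016 m/s².
For the 10 kg mass (up-slope positive): T − 31.623 = 10 × 3.4016, so T = 65.639 N.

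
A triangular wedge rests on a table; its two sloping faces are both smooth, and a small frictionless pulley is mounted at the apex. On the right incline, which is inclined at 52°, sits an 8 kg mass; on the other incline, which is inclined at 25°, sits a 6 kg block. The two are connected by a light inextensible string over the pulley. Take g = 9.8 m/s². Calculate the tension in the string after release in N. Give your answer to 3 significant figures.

Resolve each weight along its own incline: the 8 kg mass has component 8 × 9.8 × sin 52° = 61.780 N down its slope, and the 6 kg mass has 6 × 9.8 × sin 25° = 24.850 N down its slope.
The 8 kg side's 61.780 N exceeds the other side's 24.850 N, so that mass slides down and the 6 kg mass slides up. Taking that direction as positive, Newton's second law for the whole system gives 61.780 − 24.850 = (8 + 6) a, so a = 36.930 / 14 = 2.6379 m/s².
For the 6 kg mass (up-slope positive): T − 24.850 = 6 × 2.6379, so T = 40.677 N.

40.7 N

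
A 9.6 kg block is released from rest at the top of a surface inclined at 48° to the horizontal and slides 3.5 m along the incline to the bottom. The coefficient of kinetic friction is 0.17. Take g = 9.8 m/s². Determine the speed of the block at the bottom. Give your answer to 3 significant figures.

The weight component along the incline is mg sin 48° = 69.915 N and the normal force is N = mg cos 48° = 62.952 N.
Friction up the slope is f = μN = 0.17 × 62.952 = 10.702 N, so the net downslope force is 69.915 − 10.702 = 59.213 N and a = 59.213 / 9.6 = 6.1680 m/s².
Starting from rest over a distance of 3.5 m, v² = 2aL = 2 × 6.1680 × 3.5 = 43.1760, so v = 6.5708 m/s.

6.57 m/s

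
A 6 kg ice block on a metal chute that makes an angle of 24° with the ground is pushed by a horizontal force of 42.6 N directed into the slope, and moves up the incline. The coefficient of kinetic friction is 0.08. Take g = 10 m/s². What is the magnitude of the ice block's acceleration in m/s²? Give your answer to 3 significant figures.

The horizontal push has components F cos 24° = 42.6 × 0.9135 = 38.915 N up the incline and F sin 24° = 42.6 × 0.4067 = 17.325 N pressing into the surface.
The normal force is therefore N = mg cos 24° + F sin 24° = 54.810 + 17.325 = 72.135 N, and kinetic friction down the slope is μN = 0.08 × 72.135 = 5.771 N.
Along the incline: F cos 24° − mg sin 24° − μN = ma, so 38.915 − 24.402 − 5.771 = 6 a, giving a = 1.4570 m/s².

1.46 m/s²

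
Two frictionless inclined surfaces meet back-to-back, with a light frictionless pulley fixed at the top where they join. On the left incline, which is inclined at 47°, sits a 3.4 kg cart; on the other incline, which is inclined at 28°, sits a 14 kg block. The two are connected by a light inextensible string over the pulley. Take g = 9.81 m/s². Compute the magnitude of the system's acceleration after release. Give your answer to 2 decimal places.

2.30 m/s²

Resolve each weight along its own incline: the 3.4 kg mass has component 3.4 × 9.81 × sin 47° = 24.394 N down its slope, and the 14 kg mass has 14 × 9.81 × sin 28° = 64.477 N down its slope.
The 14 kg side's 64.477 N exceeds the other side's 24.394 N, so that mass slides down and the 3.4 kg mass slides up. Taking that direction as positive, Newton's second law for the whole system gives 64.477 − 24.394 = (3.4 + 14) a, so a = 40.083 / 17.4 = 2.3036 m/s².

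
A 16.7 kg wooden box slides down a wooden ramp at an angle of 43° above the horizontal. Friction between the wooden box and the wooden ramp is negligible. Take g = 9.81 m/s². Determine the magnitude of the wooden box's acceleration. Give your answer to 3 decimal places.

Resolving the weight along the incline: the component pulling the wooden box down the slope is mg sin 43° = 16.7 × 9.81 × 0.6820 = 111.730 N, and the normal force is N = mg cos 43° = 16.7 × 9.81 × 0.7314 = 119.823 N.
With no friction the net force along the incline is 111.730 N, so a = g sin 43° = 111.730 / 16.7 = 6.6904 m/s².

6.690 m/s²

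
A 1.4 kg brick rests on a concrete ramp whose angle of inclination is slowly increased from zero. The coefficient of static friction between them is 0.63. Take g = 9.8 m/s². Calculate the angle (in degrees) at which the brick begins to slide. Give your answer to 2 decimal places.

32.21°

At the threshold of sliding, static friction is at its maximum μ_s N and exactly balances the weight component along the incline: mg sin θ = μ_s mg cos θ.
Hence tan θ = μ_s = 0.63, so θ = arctan(0.63) = 32.2109°.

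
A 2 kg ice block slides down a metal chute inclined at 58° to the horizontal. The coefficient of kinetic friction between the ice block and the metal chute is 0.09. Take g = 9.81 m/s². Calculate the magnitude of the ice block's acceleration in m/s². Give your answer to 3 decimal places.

Resolving the weight along the incline: the component pulling the ice block down the slope is mg sin 58° = 2 × 9.81 × 0.8480 = 16.638 N, and the normal force is N = mg cos 58° = 2 × 9.81 × 0.5299 = 10.397 N.
Kinetic friction acts up the slope with magnitude f = μN = 0.09 × 10.397 = 0.936 N.
Net force along the incline is 16.638 − 0.936 = 15.702 N, so a = 15.702 / 2 = 7.8510 m/s².

7.851 m/s²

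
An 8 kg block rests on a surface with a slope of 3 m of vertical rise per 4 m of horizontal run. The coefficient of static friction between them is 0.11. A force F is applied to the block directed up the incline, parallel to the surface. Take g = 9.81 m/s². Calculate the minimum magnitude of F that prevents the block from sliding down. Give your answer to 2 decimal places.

40.18 N

The normal force is N = mg cos 36.87° = 62.784 N. With F at its minimum the block is on the verge of sliding down, so static friction is at its maximum μ_s N = 0.11 × 62.784 = 6.906 N and acts up the slope.
Equilibrium along the incline: F + μ_s N = mg sin 36.87°, so F = 47.088 − 6.906 = 40.182 N.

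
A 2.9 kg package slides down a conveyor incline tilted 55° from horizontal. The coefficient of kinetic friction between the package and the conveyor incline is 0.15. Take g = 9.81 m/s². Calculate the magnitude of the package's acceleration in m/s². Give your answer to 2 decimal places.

Resolving the weight along the incline: the component pulling the package down the slope is mg sin 55° = 2.9 × 9.81 × 0.8192 = 23.305 N, and the normal force is N = mg cos 55° = 2.9 × 9.81 × 0.5736 = 16.318 N.
Kinetic friction acts up the slope with magnitude f = μN = 0.15 × 16.318 = 2.448 N.
Net force along the incline is 23.305 − 2.448 = 20.857 N, so a = 20.857 / 2.9 = 7.1921 m/s².

7.19 m/s²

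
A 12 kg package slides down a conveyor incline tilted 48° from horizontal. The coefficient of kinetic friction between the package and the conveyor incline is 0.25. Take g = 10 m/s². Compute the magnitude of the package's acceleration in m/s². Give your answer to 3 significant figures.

Resolving the weight along the incline: the component pulling the package down the slope is mg sin 48° = 12 × 10 × 0.7431 = 89.172 N, and the normal force is N = mg cos 48° = 12 × 10 × 0.6691 = 80.292 N.
Kinetic friction acts up the slope with magnitude f = μN = 0.25 × 80.292 = 20.073 N.
Net force along the incline is 89.172 − 20.073 = 69.099 N, so a = 69.099 / 12 = 5.7583 m/s².

5.76 m/s²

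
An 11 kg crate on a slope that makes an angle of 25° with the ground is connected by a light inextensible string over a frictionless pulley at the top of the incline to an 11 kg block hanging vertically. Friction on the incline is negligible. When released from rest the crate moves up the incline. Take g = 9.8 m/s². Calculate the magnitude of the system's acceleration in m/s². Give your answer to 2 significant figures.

For the crate on the incline: the weight component along the slope is m₁g sin 25° = 11 × 9.8 × 0.4226 = 45.556 N and the normal force is N = m₁g cos 25° = 97.700 N.
Newton's second law for the crate (up-slope positive): T − 45.556 = 11 a. For the hanging block (downward positive): 11 × 9.8 − T = 11 a.
Adding the two equations eliminates T: 62.244 = 22 a, so a = 2.8293 m/s².

2.8 m/s²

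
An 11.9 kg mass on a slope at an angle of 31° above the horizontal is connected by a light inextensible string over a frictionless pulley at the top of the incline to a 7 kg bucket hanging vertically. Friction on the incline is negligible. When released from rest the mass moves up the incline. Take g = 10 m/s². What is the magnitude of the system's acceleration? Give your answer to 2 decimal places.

0.46 m/s²

For the mass on the incline: the weight component along the slope is m₁g sin 31° = 11.9 × 10 × 0.5150 = 61.285 N and the normal force is N = m₁g cos 31° = 102.003 N.
Newton's second law for the mass (up-slope positive): T − 61.285 = 11.9 a. For the hanging bucket (downward positive): 7 × 10 − T = 7 a.
Adding the two equations eliminates T: 8.715 = 18.9 a, so a = 0.4611 m/s².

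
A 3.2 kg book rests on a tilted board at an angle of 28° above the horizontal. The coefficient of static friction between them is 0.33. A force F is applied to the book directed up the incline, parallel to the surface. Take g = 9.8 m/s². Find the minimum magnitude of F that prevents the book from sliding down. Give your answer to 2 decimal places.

5.59 N

The normal force is N = mg cos 28° = 27.689 N. With F at its minimum the book is on the verge of sliding down, so static friction is at its maximum μ_s N = 0.33 × 27.689 = 9.137 N and acts up the slope.
Equilibrium along the incline: F + μ_s N = mg sin 28°, so F = 14.723 − 9.137 = 5.586 N.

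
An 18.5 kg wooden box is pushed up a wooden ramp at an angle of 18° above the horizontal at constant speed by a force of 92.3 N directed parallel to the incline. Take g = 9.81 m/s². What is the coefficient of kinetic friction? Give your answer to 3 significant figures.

At constant speed ΣF = 0 along the incline. The applied 92.3 N acts up the slope; the weight component mg sin 18° = 56.082 N and kinetic friction μN both act down the slope.
So 92.3 = 56.082 + μ × 172.602, giving μ = (92.3 − 56.082) / 172.602 = 0.2098.

0.210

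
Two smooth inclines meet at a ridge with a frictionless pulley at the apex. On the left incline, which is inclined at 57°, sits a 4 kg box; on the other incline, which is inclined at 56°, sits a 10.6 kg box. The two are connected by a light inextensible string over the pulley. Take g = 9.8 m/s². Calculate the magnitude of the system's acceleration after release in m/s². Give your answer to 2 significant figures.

3.6 m/s²

Resolve each weight along its own incline: the 4 kg mass has component 4 × 9.8 × sin 57° = 32.876 N down its slope, and the 10.6 kg mass has 10.6 × 9.8 × sin 56° = 86.120 N down its slope.
The 10.6 kg side's 86.120 N exceeds the other side's 32.876 N, so that mass slides down and the 4 kg mass slides up. Taking that direction as positive, Newton's second law for the whole system gives 86.120 − 32.876 = (4 + 10.6) a, so a = 53.244 / 14.6 = 3.6468 m/s².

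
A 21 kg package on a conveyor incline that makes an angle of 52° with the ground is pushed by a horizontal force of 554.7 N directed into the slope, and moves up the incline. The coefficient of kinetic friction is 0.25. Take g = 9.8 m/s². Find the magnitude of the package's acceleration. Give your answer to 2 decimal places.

The horizontal push has components F cos 52° = 554.7 × 0.6157 = 341.529 N up the incline and F sin 52° = 554.7 × 0.7880 = 437.104 N pressing into the surface.
The normal force is therefore N = mg cos 52° + F sin 52° = 126.711 + 437.104 = 563.815 N, and kinetic friction down the slope is μN = 0.25 × 563.815 = 140.954 N.
Along the incline: F cos 52° − mg sin 52° − μN = ma, so 341.529 − 162.170 − 140.954 = 21 a, giving a = 1.8288 m/s².

1.83 m/s²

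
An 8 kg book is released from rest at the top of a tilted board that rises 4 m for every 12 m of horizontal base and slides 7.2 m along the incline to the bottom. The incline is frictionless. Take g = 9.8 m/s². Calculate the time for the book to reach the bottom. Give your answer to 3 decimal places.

The weight component along the incline is mg sin 18.43° = 24.792 N and the normal force is N = mg cos 18.43° = 74.377 N.
With no friction, a = g sin 18.43° = 3.0990 m/s².
Starting from rest, L = ½at², so t = √(2L/a) = √(2 × 7.2 / 3.0990) = 2.1556 s.

2.156 s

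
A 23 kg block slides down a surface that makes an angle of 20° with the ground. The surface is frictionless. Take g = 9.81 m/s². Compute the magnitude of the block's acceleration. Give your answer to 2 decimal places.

Resolving the weight along the incline: the component pulling the block down the slope is mg sin 20° = 23 × 9.81 × 0.3420 = 77.165 N, and the normal force is N = mg cos 20° = 23 × 9.81 × 0.9397 = 212.025 N.
With no friction the net force along the incline is 77.165 N, so a = g sin 20° = 77.165 / 23 = 3.3550 m/s².

3.36 m/s²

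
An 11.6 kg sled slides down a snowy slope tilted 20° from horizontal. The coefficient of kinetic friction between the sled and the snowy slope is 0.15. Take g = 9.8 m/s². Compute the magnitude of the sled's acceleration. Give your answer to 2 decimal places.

1.97 m/s²

Resolving the weight along the incline: the component pulling the sled down the slope is mg sin 20° = 11.6 × 9.8 × 0.3420 = 38.879 N, and the normal force is N = mg cos 20° = 11.6 × 9.8 × 0.9397 = 106.825 N.
Kinetic friction acts up the slope with magnitude f = μN = 0.15 × 106.825 = 16.024 N.
Net force along the incline is 38.879 − 16.024 = 22.855 N, so a = 22.855 / 11.6 = 1.9703 m/s².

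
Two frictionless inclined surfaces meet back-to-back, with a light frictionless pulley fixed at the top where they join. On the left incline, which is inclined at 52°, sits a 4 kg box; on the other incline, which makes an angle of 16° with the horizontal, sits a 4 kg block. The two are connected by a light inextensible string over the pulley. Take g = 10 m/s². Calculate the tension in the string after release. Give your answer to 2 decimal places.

21.27 N

Resolve each weight along its own incline: the 4 kg mass has component 4 × 10 × sin 52° = 31.520 N down its slope, and the 4 kg mass has 4 × 10 × sin 16° = 11.025 N down its slope.
The 4 kg side's 31.520 N exceeds the other side's 11.025 N, so that mass slides down and the 4 kg mass slides up. Taking that direction as positive, Newton's second law for the whole system gives 31.520 − 11.025 = (4 + 4) a, so a = 20.495 / 8 = 2.5619 m/s².
For the 4 kg mass (up-slope positive): T − 11.025 = 4 × 2.5619, so T = 21.273 N.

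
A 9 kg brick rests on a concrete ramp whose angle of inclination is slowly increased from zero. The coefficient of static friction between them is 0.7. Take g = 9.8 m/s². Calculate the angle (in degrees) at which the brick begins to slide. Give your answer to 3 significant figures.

35.0°

At the threshold of sliding, static friction is at its maximum μ_s N and exactly balances the weight component along the incline: mg sin θ = μ_s mg cos θ.
Hence tan θ = μ_s = 0.7, so θ = arctan(0.7) = 34.9920°.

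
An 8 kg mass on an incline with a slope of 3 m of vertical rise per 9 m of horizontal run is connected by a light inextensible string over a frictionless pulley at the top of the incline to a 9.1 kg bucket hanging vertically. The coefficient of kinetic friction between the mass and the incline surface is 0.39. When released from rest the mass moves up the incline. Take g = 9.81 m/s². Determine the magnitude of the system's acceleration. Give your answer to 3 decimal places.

2.071 m/s²

For the mass on the incline: the weight component along the slope is m₁g sin 18.43° = 8 × 9.81 × 0.3162 = 24.815 N and the normal force is N = m₁g cos 18.43° = 74.453 N.
Kinetic friction opposes the mass's motion up the incline: f = μN = 0.39 × 74.453 = 29.037 N acting down the slope.
Newton's second law for the mass (up-slope positive): T − 24.815 − 29.037 = 8 a. For the hanging bucket (downward positive): 9.1 × 9.81 − T = 9.1 a.
Adding the two equations eliminates T: 35.419 = 17.1 a, so a = 2.0713 m/s².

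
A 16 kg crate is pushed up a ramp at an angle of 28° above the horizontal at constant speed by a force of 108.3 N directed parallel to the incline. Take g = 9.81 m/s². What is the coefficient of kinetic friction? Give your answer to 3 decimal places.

0.250

At constant speed ΣF = 0 along the incline. The applied 108.3 N acts up the slope; the weight component mg sin 28° = 73.688 N and kinetic friction μN both act down the slope.
So 108.3 = 73.688 + μ × 138.587, giving μ = (108.3 − 73.688) / 138.587 = 0.2497.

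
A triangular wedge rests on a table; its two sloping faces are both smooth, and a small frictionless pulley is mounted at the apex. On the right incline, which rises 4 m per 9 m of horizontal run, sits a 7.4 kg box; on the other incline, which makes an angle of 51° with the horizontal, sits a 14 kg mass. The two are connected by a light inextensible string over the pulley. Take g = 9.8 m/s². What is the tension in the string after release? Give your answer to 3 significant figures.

Resolve each weight along its own incline: the 7.4 kg mass has component 7.4 × 9.8 × sin 23.96° = 29.453 N down its slope, and the 14 kg mass has 14 × 9.8 × sin 51° = 106.624 N down its slope.
The 14 kg side's 106.624 N exceeds the other side's 29.453 N, so that mass slides down and the 7.4 kg mass slides up. Taking that direction as positive, Newton's second law for the whole system gives 106.624 − 29.453 = (7.4 + 14) a, so a = 77.171 / 21.4 = 3.6061 m/s².
For the 7.4 kg mass (up-slope positive): T − 29.453 = 7.4 × 3.6061, so T = 56.138 N.

56.1 N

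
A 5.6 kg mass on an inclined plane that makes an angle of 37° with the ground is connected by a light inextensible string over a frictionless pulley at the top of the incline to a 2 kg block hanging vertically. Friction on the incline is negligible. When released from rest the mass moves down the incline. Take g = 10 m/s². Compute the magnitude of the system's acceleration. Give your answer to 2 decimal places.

1.80 m/s²

For the mass on the incline: the weight component along the slope is m₁g sin 37° = 5.6 × 10 × 0.6018 = 33.701 N and the normal force is N = m₁g cos 37° = 44.724 N.
Newton's second law for the mass (down-slope positive): 33.701 − T = 5.6 a. For the hanging block (upward positive): T − 2 × 10 = 2 a.
Adding the two equations eliminates T: 13.701 = 7.6 a, so a = 1.8028 m/s².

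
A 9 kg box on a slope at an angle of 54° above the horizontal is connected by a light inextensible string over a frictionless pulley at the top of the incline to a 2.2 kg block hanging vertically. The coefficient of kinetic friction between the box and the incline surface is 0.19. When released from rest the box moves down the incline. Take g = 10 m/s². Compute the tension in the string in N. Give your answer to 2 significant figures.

30 N

For the box on the incline: the weight component along the slope is m₁g sin 54° = 9 × 10 × 0.8090 = 72.810 N and the normal force is N = m₁g cos 54° = 52.901 N.
Kinetic friction opposes the box's motion down the incline: f = μN = 0.19 × 52.901 = 10.051 N acting up the slope.
Newton's second law for the box (down-slope positive): 72.810 − 10.051 − T = 9 a. For the hanging block (upward positive): T − 2.2 × 10 = 2.2 a.
Adding the two equations eliminates T: 40.759 = 11.2 a, so a = 3.6392 m/s².
Then from the hanging block's equation, T = 2.2 × (10 + 3.6392) = 30.006 N.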